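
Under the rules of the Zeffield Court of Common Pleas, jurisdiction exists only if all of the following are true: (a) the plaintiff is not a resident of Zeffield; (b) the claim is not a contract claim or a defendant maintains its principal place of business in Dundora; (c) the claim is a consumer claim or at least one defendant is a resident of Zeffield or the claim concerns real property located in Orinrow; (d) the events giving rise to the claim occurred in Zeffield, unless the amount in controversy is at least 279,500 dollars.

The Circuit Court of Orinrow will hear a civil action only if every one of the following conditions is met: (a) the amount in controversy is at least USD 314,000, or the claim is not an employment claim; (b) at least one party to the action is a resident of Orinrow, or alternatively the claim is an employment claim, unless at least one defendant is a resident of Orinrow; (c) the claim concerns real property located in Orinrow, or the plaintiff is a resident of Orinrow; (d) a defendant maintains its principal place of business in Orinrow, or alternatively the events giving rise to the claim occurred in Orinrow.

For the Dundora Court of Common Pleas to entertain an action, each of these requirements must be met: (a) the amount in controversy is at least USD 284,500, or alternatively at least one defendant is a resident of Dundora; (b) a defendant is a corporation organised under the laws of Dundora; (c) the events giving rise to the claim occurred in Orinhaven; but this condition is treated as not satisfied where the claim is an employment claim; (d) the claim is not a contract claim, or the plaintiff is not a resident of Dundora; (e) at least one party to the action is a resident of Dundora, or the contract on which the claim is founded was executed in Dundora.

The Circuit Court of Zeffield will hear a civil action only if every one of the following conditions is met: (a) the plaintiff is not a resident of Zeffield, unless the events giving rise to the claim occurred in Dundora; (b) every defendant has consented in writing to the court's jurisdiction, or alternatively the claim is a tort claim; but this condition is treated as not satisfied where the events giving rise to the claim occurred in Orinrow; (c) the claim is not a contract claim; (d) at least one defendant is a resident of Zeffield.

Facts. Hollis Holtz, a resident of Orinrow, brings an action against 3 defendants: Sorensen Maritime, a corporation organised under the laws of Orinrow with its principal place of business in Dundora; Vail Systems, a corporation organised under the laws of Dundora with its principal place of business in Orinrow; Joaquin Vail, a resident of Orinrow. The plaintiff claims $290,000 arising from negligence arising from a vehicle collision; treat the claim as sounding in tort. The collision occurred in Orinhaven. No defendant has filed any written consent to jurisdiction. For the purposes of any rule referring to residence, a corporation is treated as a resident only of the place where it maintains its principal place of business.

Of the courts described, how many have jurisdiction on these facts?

2

The Zeffield Court of Common Pleas:
  (a) The plaintiff resides in Orinrow, which is not Zeffield. Satisfied.
  (b) The claim is a tort claim, not a contract claim, so one alternative holds. Satisfied.
  (c) The claim is a tort claim, not a consumer claim; no defendant resides in Zeffield (they reside in Dundora, Orinrow, Orinrow); the claim does not concern real property — every alternative fails. Not satisfied.
  (d) The operative events occurred in Orinhaven, not Zeffield. But the amount in controversy is $290,000, which meets the 279,500 dollars floor, and the 'unless' clause therefore excuses the requirement. Met.
  → Not every requirement is met — no jurisdiction.
The Circuit Court of Orinrow:
  (a) The claim is a tort claim, not an employment claim, so this disjunct is met. Satisfied.
  (b) Hollis Holtz resides in Orinrow, so this disjunct is met. Condition met.
  (c) The plaintiff resides in Orinrow, so this disjunct is met. Met.
  (d) Vail Systems has its principal place of business in Orinrow — that alternative is enough. Met.
  → Jurisdiction lies.
The Dundora Court of Common Pleas:
  (a) The amount in controversy is 290,000 dollars, which meets the 284,500 dollars floor, so one alternative holds. Met.
  (b) Vail Systems is organised under the laws of Dundora. Satisfied.
  (c) The operative events occurred in Orinhaven. The carve-out does not apply: the claim is a tort claim, not an employment claim. Condition met.
  (d) The claim is a tort claim, not a contract claim, so one alternative holds. Satisfied.
  (e) Sorensen Maritime resides in Dundora, which satisfies one of the alternatives. Met.
  → Jurisdiction lies.
The Circuit Court of Zeffield:
  (a) The plaintiff resides in Orinrow, which is not Zeffield. Met.
  (b) The claim is a tort claim, so this disjunct is met. The exception is not triggered, since the operative events occurred in Orinhaven, not Orinrow. Met.
  (c) The claim is a tort claim, not a contract claim. Condition met.
  (d) No defendant resides in Zeffield (they reside in Dundora, Orinrow, Orinrow). Not satisfied.
  → The court lacks jurisdiction.
Courts with jurisdiction: the Circuit Court of Orinrow, the Dundora Court of Common Pleas — 2 in total.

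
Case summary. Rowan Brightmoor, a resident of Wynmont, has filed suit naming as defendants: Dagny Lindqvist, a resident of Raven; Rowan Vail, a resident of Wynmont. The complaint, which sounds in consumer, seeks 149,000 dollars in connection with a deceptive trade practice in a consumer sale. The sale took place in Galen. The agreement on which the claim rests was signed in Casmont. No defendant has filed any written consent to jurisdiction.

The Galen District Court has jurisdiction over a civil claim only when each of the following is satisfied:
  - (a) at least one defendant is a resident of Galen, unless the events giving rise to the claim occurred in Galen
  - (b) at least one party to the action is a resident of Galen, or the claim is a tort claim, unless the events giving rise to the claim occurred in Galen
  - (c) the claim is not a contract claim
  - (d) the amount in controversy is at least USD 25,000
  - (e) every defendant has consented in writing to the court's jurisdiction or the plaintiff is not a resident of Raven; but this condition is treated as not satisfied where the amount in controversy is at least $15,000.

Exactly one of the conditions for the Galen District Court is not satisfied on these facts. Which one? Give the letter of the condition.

(e)

The Galen District Court:
  (a) No defendant resides in Galen (they reside in Raven, Wynmont). The proviso rescues it, though: the operative events occurred in Galen. Condition met.
  (b) No party resides in Galen; the claim is a consumer claim, not a tort claim — no alternative holds. But the operative events occurred in Galen, and the 'unless' clause therefore excuses the requirement. Met.
  (c) The claim is a consumer claim, not a contract claim. Satisfied.
  (d) The amount in controversy is $149,000, which meets the $25,000 floor. Met.
  (e) The plaintiff resides in Wynmont, which is not Raven, so one alternative holds. But the carve-out bites: the amount in controversy is 149,000 dollars, which meets the 15,000 dollars floor. Condition not met.
Only condition (e) fails.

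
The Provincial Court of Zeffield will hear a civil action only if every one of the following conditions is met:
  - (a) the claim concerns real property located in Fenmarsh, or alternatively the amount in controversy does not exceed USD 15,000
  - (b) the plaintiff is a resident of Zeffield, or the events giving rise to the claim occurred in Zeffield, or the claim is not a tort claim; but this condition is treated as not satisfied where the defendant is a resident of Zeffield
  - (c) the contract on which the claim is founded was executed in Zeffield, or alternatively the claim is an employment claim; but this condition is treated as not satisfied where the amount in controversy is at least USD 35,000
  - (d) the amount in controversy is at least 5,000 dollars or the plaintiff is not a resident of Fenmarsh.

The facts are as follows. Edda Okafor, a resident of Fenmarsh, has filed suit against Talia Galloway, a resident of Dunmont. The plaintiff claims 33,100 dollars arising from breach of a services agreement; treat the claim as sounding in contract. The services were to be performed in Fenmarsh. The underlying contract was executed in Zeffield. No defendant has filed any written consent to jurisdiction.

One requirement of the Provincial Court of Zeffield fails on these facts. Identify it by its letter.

(a)

The Provincial Court of Zeffield:
  (a) The claim does not concern real property; the amount in controversy is $33,100, above the 15,000 dollars ceiling — none of the alternatives is met. Fails.
  (b) The claim is a contract claim, not a tort claim, which satisfies one of the alternatives. The carve-out does not apply: the defendant resides in Dunmont, not Zeffield. Met.
  (c) The contract was executed in Zeffield, so this disjunct is met. The exception is not triggered, since the amount in controversy is USD 33,100, below the USD 35,000 floor. Met.
  (d) The amount in controversy is 33,100 dollars, which meets the $5,000 floor — that alternative is enough. Satisfied.
Only condition (a) fails.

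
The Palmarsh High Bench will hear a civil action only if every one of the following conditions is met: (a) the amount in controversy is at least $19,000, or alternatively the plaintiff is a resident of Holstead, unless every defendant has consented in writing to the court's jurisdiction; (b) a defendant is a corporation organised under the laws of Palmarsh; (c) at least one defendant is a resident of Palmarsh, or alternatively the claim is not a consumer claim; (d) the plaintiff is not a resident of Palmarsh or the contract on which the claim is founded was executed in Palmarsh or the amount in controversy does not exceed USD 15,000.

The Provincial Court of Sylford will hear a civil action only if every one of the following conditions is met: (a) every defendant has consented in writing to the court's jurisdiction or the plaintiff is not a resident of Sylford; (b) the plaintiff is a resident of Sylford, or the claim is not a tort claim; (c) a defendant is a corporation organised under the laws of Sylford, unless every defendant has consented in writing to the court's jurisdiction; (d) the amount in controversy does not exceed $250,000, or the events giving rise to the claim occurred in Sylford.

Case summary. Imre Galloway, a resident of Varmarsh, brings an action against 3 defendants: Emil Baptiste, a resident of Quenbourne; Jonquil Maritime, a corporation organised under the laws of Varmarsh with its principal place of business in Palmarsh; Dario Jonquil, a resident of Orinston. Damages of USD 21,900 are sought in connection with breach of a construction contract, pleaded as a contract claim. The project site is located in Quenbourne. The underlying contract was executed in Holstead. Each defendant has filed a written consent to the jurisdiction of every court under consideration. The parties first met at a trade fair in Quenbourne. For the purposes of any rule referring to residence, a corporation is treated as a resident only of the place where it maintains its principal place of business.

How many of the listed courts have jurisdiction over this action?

1

The Palmarsh High Bench:
  (a) The amount in controversy is 21,900 dollars, which meets the $19,000 floor, so this disjunct is met. Satisfied.
  (b) The corporate defendant(s) are organised in Varmarsh, not Palmarsh. Not satisfied.
  (c) Jonquil Maritime resides in Palmarsh, which satisfies one of the alternatives. Satisfied.
  (d) The plaintiff resides in Varmarsh, which is not Palmarsh, so this disjunct is met. Satisfied.
  → No jurisdiction.
The Provincial Court of Sylford:
  (a) Every defendant has filed written consent, so one alternative holds. Condition met.
  (b) The claim is a contract claim, not a tort claim — that alternative is enough. Satisfied.
  (c) The corporate defendant(s) are organised in Varmarsh, not Sylford. The proviso rescues it, though: every defendant has filed written consent. Met.
  (d) The amount in controversy is 21,900 dollars, within the USD 250,000 ceiling, so one alternative holds. Condition met.
  → Every requirement is satisfied — jurisdiction.
Courts with jurisdiction: the Provincial Court of Sylford — 1 in total.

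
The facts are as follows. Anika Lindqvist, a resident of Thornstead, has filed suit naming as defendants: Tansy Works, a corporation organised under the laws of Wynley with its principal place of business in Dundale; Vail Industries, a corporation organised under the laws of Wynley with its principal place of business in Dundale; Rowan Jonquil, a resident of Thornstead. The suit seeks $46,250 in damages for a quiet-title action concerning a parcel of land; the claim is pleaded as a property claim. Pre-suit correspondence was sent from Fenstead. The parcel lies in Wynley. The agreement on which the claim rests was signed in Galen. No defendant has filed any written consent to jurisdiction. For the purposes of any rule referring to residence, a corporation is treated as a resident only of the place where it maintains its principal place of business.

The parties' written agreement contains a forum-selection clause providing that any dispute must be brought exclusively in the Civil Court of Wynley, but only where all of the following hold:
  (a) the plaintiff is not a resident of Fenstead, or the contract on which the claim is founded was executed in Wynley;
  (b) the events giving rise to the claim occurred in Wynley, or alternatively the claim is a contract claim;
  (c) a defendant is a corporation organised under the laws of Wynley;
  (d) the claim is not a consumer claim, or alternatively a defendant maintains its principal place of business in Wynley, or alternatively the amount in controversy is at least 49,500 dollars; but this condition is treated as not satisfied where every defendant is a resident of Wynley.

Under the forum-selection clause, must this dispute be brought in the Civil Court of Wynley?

Yes

The Civil Court of Wynley:
  (a) The plaintiff resides in Thornstead, which is not Fenstead, which satisfies one of the alternatives. Condition met.
  (b) The operative events occurred in Wynley — that alternative is enough. Condition met.
  (c) Tansy Works is organised under the laws of Wynley. Satisfied.
  (d) The claim is a property claim, not a consumer claim — that alternative is enough. The carve-out does not apply: the defendants reside as follows — Tansy Works in Dundale, Vail Industries in Dundale, Rowan Jonquil in Thornstead — not all in Wynley. Satisfied.
  → The clause applies.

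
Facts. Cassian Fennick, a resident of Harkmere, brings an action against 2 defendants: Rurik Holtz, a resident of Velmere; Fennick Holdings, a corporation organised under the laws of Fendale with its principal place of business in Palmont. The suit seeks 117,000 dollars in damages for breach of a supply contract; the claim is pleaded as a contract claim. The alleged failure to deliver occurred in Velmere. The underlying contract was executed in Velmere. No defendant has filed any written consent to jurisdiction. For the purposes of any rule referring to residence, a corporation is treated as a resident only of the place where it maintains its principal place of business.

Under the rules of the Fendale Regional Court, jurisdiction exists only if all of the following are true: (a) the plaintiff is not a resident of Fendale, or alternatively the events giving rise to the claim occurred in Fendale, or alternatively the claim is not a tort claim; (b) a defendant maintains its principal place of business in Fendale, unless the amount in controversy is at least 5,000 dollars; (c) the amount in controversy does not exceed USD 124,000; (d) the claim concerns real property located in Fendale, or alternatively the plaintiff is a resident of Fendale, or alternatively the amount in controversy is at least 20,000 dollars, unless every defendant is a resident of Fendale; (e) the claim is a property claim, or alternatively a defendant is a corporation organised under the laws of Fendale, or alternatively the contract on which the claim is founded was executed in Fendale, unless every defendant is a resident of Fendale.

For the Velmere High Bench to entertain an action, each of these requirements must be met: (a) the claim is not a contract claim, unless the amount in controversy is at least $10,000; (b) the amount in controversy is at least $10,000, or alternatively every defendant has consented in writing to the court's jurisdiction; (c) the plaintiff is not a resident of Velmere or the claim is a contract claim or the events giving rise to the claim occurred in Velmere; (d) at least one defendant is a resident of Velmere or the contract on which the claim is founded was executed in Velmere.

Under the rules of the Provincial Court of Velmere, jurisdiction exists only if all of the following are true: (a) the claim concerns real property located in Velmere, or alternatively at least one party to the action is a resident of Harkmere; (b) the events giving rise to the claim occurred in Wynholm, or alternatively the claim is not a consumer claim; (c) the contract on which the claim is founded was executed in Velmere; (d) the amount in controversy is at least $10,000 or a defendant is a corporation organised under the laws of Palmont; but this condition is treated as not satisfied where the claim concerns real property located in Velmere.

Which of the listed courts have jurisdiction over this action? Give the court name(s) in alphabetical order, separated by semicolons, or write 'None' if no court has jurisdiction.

the Fendale Regional Court; the Provincial Court of Velmere; the Velmere High Bench

The Fendale Regional Court:
  (a) The plaintiff resides in Harkmere, which is not Fendale, so one alternative holds. Met.
  (b) The corporate defendant(s) have their principal place of business in Palmont, not Fendale. However, the amount in controversy is $117,000, which meets the 5,000 dollars floor, so the 'unless' proviso supplies this condition. Met.
  (c) The amount in controversy is 117,000 dollars, within the $124,000 ceiling. Condition met.
  (d) The amount in controversy is USD 117,000, which meets the $20,000 floor, which satisfies one of the alternatives. Satisfied.
  (e) Fennick Holdings is organised under the laws of Fendale, so one alternative holds. Condition met.
  → All conditions met; jurisdiction exists.
The Velmere High Bench:
  (a) The claim is a contract claim. The proviso rescues it, though: the amount in controversy is 117,000 dollars, which meets the $10,000 floor. Condition met.
  (b) The amount in controversy is 117,000 dollars, which meets the $10,000 floor — that alternative is enough. Satisfied.
  (c) The plaintiff resides in Harkmere, which is not Velmere — that alternative is enough. Condition met.
  (d) Rurik Holtz resides in Velmere, so one alternative holds. Satisfied.
  → Every requirement is satisfied — jurisdiction.
The Provincial Court of Velmere:
  (a) Cassian Fennick resides in Harkmere, which satisfies one of the alternatives. Satisfied.
  (b) The claim is a contract claim, not a consumer claim, so one alternative holds. Met.
  (c) The contract was executed in Velmere. Met.
  (d) The amount in controversy is 117,000 dollars, which meets the USD 10,000 floor, so this disjunct is met. The exception is not triggered, since the claim does not concern real property. Condition met.
  → Every requirement is satisfied — jurisdiction.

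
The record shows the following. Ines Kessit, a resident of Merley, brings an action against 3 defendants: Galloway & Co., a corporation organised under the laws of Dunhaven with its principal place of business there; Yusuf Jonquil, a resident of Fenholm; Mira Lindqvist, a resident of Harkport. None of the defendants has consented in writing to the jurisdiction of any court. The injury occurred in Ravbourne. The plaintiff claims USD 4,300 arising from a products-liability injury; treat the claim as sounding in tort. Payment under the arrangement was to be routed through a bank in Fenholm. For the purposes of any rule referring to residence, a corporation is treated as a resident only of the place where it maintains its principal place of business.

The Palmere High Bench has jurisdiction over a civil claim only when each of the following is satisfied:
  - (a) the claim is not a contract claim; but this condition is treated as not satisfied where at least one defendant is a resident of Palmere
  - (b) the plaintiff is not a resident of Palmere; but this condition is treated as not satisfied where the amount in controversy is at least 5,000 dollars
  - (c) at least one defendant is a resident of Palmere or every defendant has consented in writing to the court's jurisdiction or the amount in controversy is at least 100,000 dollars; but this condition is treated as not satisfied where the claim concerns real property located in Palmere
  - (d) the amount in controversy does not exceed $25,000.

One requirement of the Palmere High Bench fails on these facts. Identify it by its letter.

The Palmere High Bench:
  (a) The claim is a tort claim, not a contract claim. And the carve-out is inapplicable — no defendant resides in Palmere (they reside in Dunhaven, Fenholm, Harkport). Condition met.
  (b) The plaintiff resides in Merley, which is not Palmere. The carve-out does not apply: the amount in controversy is $4,300, below the $5,000 floor. Condition met.
  (c) No defendant resides in Palmere (they reside in Dunhaven, Fenholm, Harkport); no such written consent has been filed; the amount in controversy is USD 4,300, below the USD 100,000 floor — none of the alternatives is met. Fails.
  (d) The amount in controversy is USD 4,300, within the USD 25,000 ceiling. Satisfied.
Only condition (c) fails.

(c)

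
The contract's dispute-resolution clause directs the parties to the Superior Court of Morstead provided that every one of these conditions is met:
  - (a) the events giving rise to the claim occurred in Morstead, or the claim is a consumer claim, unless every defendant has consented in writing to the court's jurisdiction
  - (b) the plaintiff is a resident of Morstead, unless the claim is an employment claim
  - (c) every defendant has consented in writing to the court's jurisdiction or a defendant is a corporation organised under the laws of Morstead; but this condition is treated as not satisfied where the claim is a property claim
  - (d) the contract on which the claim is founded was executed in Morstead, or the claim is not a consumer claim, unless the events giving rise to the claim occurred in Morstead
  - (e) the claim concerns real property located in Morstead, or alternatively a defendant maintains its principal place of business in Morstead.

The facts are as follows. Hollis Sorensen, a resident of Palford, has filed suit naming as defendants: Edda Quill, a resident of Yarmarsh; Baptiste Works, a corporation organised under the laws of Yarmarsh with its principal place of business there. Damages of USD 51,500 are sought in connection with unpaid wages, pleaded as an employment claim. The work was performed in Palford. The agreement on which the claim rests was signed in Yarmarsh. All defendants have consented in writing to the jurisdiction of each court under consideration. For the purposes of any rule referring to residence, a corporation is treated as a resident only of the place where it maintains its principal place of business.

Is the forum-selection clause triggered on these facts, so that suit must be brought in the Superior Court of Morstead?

No

The Superior Court of Morstead:
  (a) The operative events occurred in Palford, not Morstead; the claim is an employment claim, not a consumer claim — every alternative fails. But every defendant has filed written consent, and the 'unless' clause therefore excuses the requirement. Condition met.
  (b) The plaintiff resides in Palford, not Morstead. The proviso rescues it, though: the claim is an employment claim. Satisfied.
  (c) Every defendant has filed written consent, which satisfies one of the alternatives. And the carve-out is inapplicable — the claim is an employment claim, not a property claim. Met.
  (d) The claim is an employment claim, not a consumer claim, which satisfies one of the alternatives. Condition met.
  (e) The claim does not concern real property; the corporate defendant(s) have their principal place of business in Yarmarsh, not Morstead — no alternative holds. Not met.
  → The clause does not apply.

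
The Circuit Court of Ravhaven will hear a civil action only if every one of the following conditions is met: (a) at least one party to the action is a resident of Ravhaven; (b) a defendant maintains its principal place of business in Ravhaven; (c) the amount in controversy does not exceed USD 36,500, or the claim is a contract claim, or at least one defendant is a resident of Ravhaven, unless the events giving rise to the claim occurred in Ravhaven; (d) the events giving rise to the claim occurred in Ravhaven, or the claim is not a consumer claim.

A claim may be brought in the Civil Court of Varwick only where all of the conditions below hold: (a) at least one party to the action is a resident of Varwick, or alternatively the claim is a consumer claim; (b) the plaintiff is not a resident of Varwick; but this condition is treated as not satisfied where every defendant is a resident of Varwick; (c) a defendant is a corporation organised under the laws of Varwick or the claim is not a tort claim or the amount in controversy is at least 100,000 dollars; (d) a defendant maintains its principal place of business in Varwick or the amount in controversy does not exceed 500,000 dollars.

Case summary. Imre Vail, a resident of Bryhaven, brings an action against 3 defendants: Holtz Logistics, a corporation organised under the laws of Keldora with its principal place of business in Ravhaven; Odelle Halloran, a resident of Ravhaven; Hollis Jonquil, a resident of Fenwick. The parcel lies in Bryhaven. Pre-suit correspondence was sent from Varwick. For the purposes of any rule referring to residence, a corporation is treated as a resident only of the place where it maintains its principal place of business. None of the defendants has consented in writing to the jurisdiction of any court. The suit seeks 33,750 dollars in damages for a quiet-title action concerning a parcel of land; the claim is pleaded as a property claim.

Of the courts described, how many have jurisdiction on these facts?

The Circuit Court of Ravhaven:
  (a) Holtz Logistics resides in Ravhaven. Met.
  (b) Holtz Logistics has its principal place of business in Ravhaven. Condition met.
  (c) The amount in controversy is 33,750 dollars, within the USD 36,500 ceiling, which satisfies one of the alternatives. Condition met.
  (d) The claim is a property claim, not a consumer claim, so one alternative holds. Met.
  → Jurisdiction lies.
The Civil Court of Varwick:
  (a) No party resides in Varwick; the claim is a property claim, not a consumer claim — none of the alternatives is met. Not satisfied.
  (b) The plaintiff resides in Bryhaven, which is not Varwick. The carve-out does not apply: the defendants reside as follows — Holtz Logistics in Ravhaven, Odelle Halloran in Ravhaven, Hollis Jonquil in Fenwick — not all in Varwick. Condition met.
  (c) The claim is a property claim, not a tort claim, so this disjunct is met. Condition met.
  (d) The amount in controversy is 33,750 dollars, within the 500,000 dollars ceiling, so one alternative holds. Satisfied.
  → Not every requirement is met — no jurisdiction.
Courts with jurisdiction: the Circuit Court of Ravhaven — 1 in total.

1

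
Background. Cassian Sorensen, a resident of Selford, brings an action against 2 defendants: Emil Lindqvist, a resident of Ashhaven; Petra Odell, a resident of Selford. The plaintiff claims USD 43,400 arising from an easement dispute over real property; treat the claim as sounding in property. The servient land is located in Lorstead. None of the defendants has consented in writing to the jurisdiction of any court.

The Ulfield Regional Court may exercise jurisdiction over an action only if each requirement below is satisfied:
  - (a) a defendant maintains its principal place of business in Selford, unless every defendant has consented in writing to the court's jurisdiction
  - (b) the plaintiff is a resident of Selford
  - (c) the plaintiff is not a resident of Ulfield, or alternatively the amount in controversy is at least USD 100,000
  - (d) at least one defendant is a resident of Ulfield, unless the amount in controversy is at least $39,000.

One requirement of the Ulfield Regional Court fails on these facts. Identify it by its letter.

The Ulfield Regional Court:
  (a) No defendant is a corporation. Nor does the 'unless' clause help: no such written consent has been filed. Fails.
  (b) The plaintiff resides in Selford. Met.
  (c) The plaintiff resides in Selford, which is not Ulfield, which satisfies one of the alternatives. Met.
  (d) No defendant resides in Ulfield (they reside in Ashhaven, Selford). The proviso rescues it, though: the amount in controversy is USD 43,400, which meets the $39,000 floor. Satisfied.
Only condition (a) fails.

(a)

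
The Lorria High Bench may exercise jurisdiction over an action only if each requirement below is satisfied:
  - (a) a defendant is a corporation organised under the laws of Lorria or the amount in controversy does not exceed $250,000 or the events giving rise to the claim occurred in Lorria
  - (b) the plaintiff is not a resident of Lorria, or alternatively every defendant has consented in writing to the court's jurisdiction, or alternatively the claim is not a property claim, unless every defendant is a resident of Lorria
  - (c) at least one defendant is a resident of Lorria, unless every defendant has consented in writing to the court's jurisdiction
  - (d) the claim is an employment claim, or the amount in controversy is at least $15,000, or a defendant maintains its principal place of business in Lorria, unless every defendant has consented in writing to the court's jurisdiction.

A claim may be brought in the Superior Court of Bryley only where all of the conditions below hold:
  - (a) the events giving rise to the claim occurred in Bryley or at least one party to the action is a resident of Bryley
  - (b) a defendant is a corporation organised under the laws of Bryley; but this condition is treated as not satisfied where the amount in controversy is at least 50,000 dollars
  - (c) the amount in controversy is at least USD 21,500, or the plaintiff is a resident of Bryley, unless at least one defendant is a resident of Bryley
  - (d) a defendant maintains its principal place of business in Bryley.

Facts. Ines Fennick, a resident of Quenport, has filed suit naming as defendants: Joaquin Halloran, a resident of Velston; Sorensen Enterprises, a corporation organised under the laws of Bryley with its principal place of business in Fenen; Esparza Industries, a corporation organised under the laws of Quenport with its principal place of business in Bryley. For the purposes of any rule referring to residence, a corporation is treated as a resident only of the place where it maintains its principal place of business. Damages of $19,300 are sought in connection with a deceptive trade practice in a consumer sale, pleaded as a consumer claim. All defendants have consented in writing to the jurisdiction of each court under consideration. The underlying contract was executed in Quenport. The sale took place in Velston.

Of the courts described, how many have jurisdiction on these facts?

The Lorria High Bench:
  (a) The amount in controversy is $19,300, within the USD 250,000 ceiling — that alternative is enough. Satisfied.
  (b) The plaintiff resides in Quenport, which is not Lorria, so this disjunct is met. Satisfied.
  (c) No defendant resides in Lorria (they reside in Velston, Fenen, Bryley). But every defendant has filed written consent, and the 'unless' clause therefore excuses the requirement. Condition met.
  (d) The amount in controversy is USD 19,300, which meets the 15,000 dollars floor, which satisfies one of the alternatives. Satisfied.
  → The court has jurisdiction.
The Superior Court of Bryley:
  (a) Esparza Industries resides in Bryley — that alternative is enough. Met.
  (b) Sorensen Enterprises is organised under the laws of Bryley. The exception is not triggered, since the amount in controversy is USD 19,300, below the $50,000 floor. Satisfied.
  (c) The amount in controversy is USD 19,300, below the USD 21,500 floor; the plaintiff resides in Quenport, not Bryley — every alternative fails. But Esparza Industries resides in Bryley, and the 'unless' clause therefore excuses the requirement. Condition met.
  (d) Esparza Industries has its principal place of business in Bryley. Met.
  → All conditions met; jurisdiction exists.
Courts with jurisdiction: the Lorria High Bench, the Superior Court of Bryley — 2 in total.

2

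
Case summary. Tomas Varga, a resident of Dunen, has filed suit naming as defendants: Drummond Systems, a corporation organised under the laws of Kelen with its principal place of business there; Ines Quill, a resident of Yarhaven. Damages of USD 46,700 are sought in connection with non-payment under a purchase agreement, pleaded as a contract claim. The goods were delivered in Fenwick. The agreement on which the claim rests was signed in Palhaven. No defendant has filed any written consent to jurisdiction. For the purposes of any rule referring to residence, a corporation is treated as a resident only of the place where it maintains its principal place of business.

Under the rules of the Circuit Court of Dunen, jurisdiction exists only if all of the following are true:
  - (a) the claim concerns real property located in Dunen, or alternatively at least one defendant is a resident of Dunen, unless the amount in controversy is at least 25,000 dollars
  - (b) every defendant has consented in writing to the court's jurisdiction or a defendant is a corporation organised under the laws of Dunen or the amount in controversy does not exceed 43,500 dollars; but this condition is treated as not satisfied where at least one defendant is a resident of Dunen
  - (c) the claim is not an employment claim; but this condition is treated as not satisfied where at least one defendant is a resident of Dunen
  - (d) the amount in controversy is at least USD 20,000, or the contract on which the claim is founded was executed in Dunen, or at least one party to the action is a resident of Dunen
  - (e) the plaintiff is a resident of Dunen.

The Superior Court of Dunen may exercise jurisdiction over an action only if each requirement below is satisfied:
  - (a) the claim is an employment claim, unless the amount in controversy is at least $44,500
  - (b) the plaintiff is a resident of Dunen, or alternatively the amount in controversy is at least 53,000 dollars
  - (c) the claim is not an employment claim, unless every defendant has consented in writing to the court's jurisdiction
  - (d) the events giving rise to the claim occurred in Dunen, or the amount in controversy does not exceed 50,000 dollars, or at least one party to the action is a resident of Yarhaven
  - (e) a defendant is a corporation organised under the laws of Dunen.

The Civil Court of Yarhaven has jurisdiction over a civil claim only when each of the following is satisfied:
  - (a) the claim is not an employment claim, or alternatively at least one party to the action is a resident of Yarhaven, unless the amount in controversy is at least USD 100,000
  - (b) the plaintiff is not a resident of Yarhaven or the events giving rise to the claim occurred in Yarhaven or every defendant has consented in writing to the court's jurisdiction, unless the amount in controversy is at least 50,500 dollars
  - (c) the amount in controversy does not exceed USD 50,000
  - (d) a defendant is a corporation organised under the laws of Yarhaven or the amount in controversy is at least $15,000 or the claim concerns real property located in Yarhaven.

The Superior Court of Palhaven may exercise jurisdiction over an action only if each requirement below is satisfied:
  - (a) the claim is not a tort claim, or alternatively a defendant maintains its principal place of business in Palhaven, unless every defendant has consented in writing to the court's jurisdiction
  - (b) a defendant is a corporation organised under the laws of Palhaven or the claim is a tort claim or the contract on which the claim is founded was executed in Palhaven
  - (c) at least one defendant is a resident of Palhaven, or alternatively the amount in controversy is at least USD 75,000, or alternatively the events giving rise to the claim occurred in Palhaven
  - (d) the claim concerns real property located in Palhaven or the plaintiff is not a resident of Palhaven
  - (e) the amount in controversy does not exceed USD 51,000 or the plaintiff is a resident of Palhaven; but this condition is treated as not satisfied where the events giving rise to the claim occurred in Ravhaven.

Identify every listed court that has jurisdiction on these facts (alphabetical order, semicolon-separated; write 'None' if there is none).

the Civil Court of Yarhaven

The Circuit Court of Dunen:
  (a) The claim does not concern real property; no defendant resides in Dunen (they reside in Kelen, Yarhaven) — every alternative fails. However, the amount in controversy is 46,700 dollars, which meets the $25,000 floor, so the 'unless' proviso supplies this condition. Condition met.
  (b) No such written consent has been filed; the corporate defendant(s) are organised in Kelen, not Dunen; the amount in controversy is USD 46,700, above the 43,500 dollars ceiling — none of the alternatives is met. Fails.
  (c) The claim is a contract claim, not an employment claim. The exception is not triggered, since no defendant resides in Dunen (they reside in Kelen, Yarhaven). Satisfied.
  (d) The amount in controversy is $46,700, which meets the 20,000 dollars floor — that alternative is enough. Satisfied.
  (e) The plaintiff resides in Dunen. Condition met.
  → Not every requirement is met — no jurisdiction.
The Superior Court of Dunen:
  (a) The claim is a contract claim, not an employment claim. But the amount in controversy is USD 46,700, which meets the $44,500 floor, and the 'unless' clause therefore excuses the requirement. Satisfied.
  (b) The plaintiff resides in Dunen, which satisfies one of the alternatives. Met.
  (c) The claim is a contract claim, not an employment claim. Condition met.
  (d) The amount in controversy is 46,700 dollars, within the 50,000 dollars ceiling, so this disjunct is met. Condition met.
  (e) The corporate defendant(s) are organised in Kelen, not Dunen. Not met.
  → No jurisdiction.
The Civil Court of Yarhaven:
  (a) The claim is a contract claim, not an employment claim, so this disjunct is met. Met.
  (b) The plaintiff resides in Dunen, which is not Yarhaven, which satisfies one of the alternatives. Condition met.
  (c) The amount in controversy is $46,700, within the $50,000 ceiling. Condition met.
  (d) The amount in controversy is $46,700, which meets the 15,000 dollars floor, so this disjunct is met. Satisfied.
  → All conditions met; jurisdiction exists.
The Superior Court of Palhaven:
  (a) The claim is a contract claim, not a tort claim, which satisfies one of the alternatives. Satisfied.
  (b) The contract was executed in Palhaven, so this disjunct is met. Satisfied.
  (c) No defendant resides in Palhaven (they reside in Kelen, Yarhaven); the amount in controversy is 46,700 dollars, below the 75,000 dollars floor; the operative events occurred in Fenwick, not Palhaven — none of the alternatives is met. Fails.
  (d) The plaintiff resides in Dunen, which is not Palhaven — that alternative is enough. Condition met.
  (e) The amount in controversy is $46,700, within the 51,000 dollars ceiling, which satisfies one of the alternatives. And the carve-out is inapplicable — the operative events occurred in Fenwick, not Ravhaven. Satisfied.
  → At least one condition fails; no jurisdiction.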